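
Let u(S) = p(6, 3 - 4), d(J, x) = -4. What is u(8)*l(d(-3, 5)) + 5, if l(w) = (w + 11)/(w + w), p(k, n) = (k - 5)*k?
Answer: -¼ ≈ -0.25000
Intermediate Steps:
p(k, n) = k*(-5 + k) (p(k, n) = (-5 + k)*k = k*(-5 + k))
u(S) = 6 (u(S) = 6*(-5 + 6) = 6*1 = 6)
l(w) = (11 + w)/(2*w) (l(w) = (11 + w)/((2*w)) = (11 + w)*(1/(2*w)) = (11 + w)/(2*w))
u(8)*l(d(-3, 5)) + 5 = 6*((½)*(11 - 4)/(-4)) + 5 = 6*((½)*(-¼)*7) + 5 = 6*(-7/8) + 5 = -21/4 + 5 = -¼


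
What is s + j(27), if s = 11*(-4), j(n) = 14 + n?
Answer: -3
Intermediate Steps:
s = -44
s + j(27) = -44 + (14 + 27) = -44 + 41 = -3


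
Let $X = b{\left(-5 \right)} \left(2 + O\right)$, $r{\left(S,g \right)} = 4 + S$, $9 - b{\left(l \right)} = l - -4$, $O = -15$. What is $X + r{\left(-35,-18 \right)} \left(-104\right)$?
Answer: $3094$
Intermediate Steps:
$b{\left(l \right)} = 5 - l$ ($b{\left(l \right)} = 9 - \left(l - -4\right) = 9 - \left(l + 4\right) = 9 - \left(4 + l\right) = 5 - l$)
$X = -130$ ($X = \left(5 - -5\right) \left(2 - 15\right) = \left(5 + 5\right) \left(-13\right) = 10 \left(-13\right) = -130$)
$X + r{\left(-35,-18 \right)} \left(-104\right) = -130 + \left(4 - 35\right) \left(-104\right) = -130 - -3224 = -130 + 3224 = 3094$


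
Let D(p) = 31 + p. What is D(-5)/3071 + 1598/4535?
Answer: 5025368/13926985 ≈ 0.36084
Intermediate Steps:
D(-5)/3071 + 1598/4535 = (31 - 5)/3071 + 1598/4535 = 26*(1/3071) + 1598*(1/4535) = 26/3071 + 1598/4535 = 5025368/13926985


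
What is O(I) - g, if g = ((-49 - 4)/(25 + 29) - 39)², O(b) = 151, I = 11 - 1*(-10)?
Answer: -4220965/2916 ≈ -1447.5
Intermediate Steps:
I = 21 (I = 11 + 10 = 21)
g = 4661281/2916 (g = (-53/54 - 39)² = (-2159/54)² = 4661281/2916 ≈ 1598.5)
O(I) - g = 151 - 1*4661281/2916 = 151 - 4661281/2916 = -4220965/2916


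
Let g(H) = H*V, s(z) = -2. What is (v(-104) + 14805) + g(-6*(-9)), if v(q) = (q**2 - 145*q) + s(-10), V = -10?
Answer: 40159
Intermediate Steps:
v(q) = -2 + q**2 - 145*q (v(q) = (q**2 - 145*q) - 2 = -2 + q**2 - 145*q)
g(H) = -10*H (g(H) = H*(-10) = -10*H)
(v(-104) + 14805) + g(-6*(-9)) = ((-2 + (-104)**2 - 145*(-104)) + 14805) - (-60)*(-9) = ((-2 + 10816 + 15080) + 14805) - 10*54 = (25894 + 14805) - 540 = 40699 - 540 = 40159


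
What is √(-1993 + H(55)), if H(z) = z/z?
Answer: 2*I*√498 ≈ 44.632*I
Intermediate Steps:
H(z) = 1
√(-1993 + H(55)) = √(-1993 + 1) = √(-1992) = 2*I*√498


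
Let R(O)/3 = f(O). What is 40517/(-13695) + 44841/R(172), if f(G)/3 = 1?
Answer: 22730846/4565 ≈ 4979.4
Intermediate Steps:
f(G) = 3 (f(G) = 3*1 = 3)
R(O) = 9 (R(O) = 3*3 = 9)
40517/(-13695) + 44841/R(172) = 40517/(-13695) + 44841/9 = 40517*(-1/13695) + 44841*(1/9) = -40517/13695 + 14947/3 = 22730846/4565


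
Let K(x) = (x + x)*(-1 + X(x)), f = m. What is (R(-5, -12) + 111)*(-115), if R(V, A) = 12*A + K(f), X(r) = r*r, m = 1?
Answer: 3795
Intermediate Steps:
f = 1
X(r) = r²
K(x) = 2*x*(-1 + x²) (K(x) = (x + x)*(-1 + x²) = (2*x)*(-1 + x²) = 2*x*(-1 + x²))
R(V, A) = 12*A (R(V, A) = 12*A + 2*1*(-1 + 1²) = 12*A + 2*1*(-1 + 1) = 12*A + 2*1*0 = 12*A + 0 = 12*A)
(R(-5, -12) + 111)*(-115) = (12*(-12) + 111)*(-115) = (-144 + 111)*(-115) = -33*(-115) = 3795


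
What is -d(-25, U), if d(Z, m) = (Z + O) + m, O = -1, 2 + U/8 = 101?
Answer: -766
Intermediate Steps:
U = 792 (U = -16 + 8*101 = -16 + 808 = 792)
d(Z, m) = -1 + Z + m (d(Z, m) = (Z - 1) + m = (-1 + Z) + m = -1 + Z + m)
-d(-25, U) = -(-1 - 25 + 792) = -1*766 = -766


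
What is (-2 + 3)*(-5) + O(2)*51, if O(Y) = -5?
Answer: -260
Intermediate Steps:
(-2 + 3)*(-5) + O(2)*51 = (-2 + 3)*(-5) - 5*51 = 1*(-5) - 255 = -5 - 255 = -260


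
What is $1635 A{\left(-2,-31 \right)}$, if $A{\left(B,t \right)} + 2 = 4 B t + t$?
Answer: $351525$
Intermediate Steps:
$A{\left(B,t \right)} = -2 + t + 4 B t$ ($A{\left(B,t \right)} = -2 + \left(4 B t + t\right) = -2 + \left(t + 4 B t\right) = -2 + t + 4 B t$)
$1635 A{\left(-2,-31 \right)} = 1635 \left(-2 - 31 + 4 \left(-2\right) \left(-31\right)\right) = 1635 \left(-2 - 31 + 248\right) = 1635 \cdot 215 = 351525$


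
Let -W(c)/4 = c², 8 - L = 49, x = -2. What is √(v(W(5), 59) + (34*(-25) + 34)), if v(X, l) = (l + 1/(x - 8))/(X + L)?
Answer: I*√1623120090/1410 ≈ 28.573*I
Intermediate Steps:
L = -41 (L = 8 - 1*49 = 8 - 49 = -41)
W(c) = -4*c²
v(X, l) = (-⅒ + l)/(-41 + X) (v(X, l) = (l + 1/(-2 - 8))/(X - 41) = (l + 1/(-10))/(-41 + X) = (l - ⅒)/(-41 + X) = (-⅒ + l)/(-41 + X))
√(v(W(5), 59) + (34*(-25) + 34)) = √((⅒ - 1*59)/(41 - (-4)*5²) + (34*(-25) + 34)) = √((⅒ - 59)/(41 - (-4)*25) + (-850 + 34)) = √(-589/10/(41 - 1*(-100)) - 816) = √(-589/10/(41 + 100) - 816) = √(-589/10/141 - 816) = √((1/141)*(-589/10) - 816) = √(-589/1410 - 816) = √(-1151149/1410) = I*√1623120090/1410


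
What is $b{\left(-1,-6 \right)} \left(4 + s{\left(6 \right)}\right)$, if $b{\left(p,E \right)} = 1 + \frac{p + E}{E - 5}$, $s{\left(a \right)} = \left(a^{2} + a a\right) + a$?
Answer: $\frac{1476}{11} \approx 134.18$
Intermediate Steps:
$s{\left(a \right)} = a + 2 a^{2}$ ($s{\left(a \right)} = \left(a^{2} + a^{2}\right) + a = 2 a^{2} + a = a + 2 a^{2}$)
$b{\left(p,E \right)} = 1 + \frac{E + p}{-5 + E}$
$b{\left(-1,-6 \right)} \left(4 + s{\left(6 \right)}\right) = \frac{-5 - 1 + 2 \left(-6\right)}{-5 - 6} \left(4 + 6 \left(1 + 2 \cdot 6\right)\right) = \frac{-5 - 1 - 12}{-11} \left(4 + 6 \left(1 + 12\right)\right) = \left(- \frac{1}{11}\right) \left(-18\right) \left(4 + 6 \cdot 13\right) = \frac{18 \left(4 + 78\right)}{11} = \frac{18}{11} \cdot 82 = \frac{1476}{11}$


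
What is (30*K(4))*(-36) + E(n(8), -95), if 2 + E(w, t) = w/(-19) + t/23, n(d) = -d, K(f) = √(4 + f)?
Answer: -2495/437 - 2160*√2 ≈ -3060.4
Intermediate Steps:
E(w, t) = -2 - w/19 + t/23 (E(w, t) = -2 + (w/(-19) + t/23) = -2 + (w*(-1/19) + t*(1/23)) = -2 + (-w/19 + t/23) = -2 - w/19 + t/23)
(30*K(4))*(-36) + E(n(8), -95) = (30*√(4 + 4))*(-36) + (-2 - (-1)*8/19 + (1/23)*(-95)) = (30*√8)*(-36) + (-2 - 1/19*(-8) - 95/23) = (30*(2*√2))*(-36) + (-2 + 8/19 - 95/23) = (60*√2)*(-36) - 2495/437 = -2160*√2 - 2495/437 = -2495/437 - 2160*√2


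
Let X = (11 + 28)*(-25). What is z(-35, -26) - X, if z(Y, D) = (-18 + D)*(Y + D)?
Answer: 3659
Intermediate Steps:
z(Y, D) = (-18 + D)*(D + Y)
X = -975 (X = 39*(-25) = -975)
z(-35, -26) - X = ((-26)² - 18*(-26) - 18*(-35) - 26*(-35)) - 1*(-975) = (676 + 468 + 630 + 910) + 975 = 2684 + 975 = 3659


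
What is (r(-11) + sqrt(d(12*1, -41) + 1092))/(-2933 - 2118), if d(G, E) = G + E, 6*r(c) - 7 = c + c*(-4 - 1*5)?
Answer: -95/30306 - sqrt(1063)/5051 ≈ -0.0095896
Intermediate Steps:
r(c) = 7/6 - 4*c/3 (r(c) = 7/6 + (c + c*(-4 - 1*5))/6 = 7/6 + (c + c*(-4 - 5))/6 = 7/6 + (c + c*(-9))/6 = 7/6 + (c - 9*c)/6 = 7/6 + (-8*c)/6 = 7/6 - 4*c/3)
d(G, E) = E + G
(r(-11) + sqrt(d(12*1, -41) + 1092))/(-2933 - 2118) = ((7/6 - 4/3*(-11)) + sqrt((-41 + 12*1) + 1092))/(-2933 - 2118) = ((7/6 + 44/3) + sqrt((-41 + 12) + 1092))/(-5051) = (95/6 + sqrt(-29 + 1092))*(-1/5051) = (95/6 + sqrt(1063))*(-1/5051) = -95/30306 - sqrt(1063)/5051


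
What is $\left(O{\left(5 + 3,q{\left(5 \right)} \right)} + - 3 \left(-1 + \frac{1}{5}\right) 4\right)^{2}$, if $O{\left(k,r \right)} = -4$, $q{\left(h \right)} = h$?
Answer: $\frac{784}{25} \approx 31.36$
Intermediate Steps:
$\left(O{\left(5 + 3,q{\left(5 \right)} \right)} + - 3 \left(-1 + \frac{1}{5}\right) 4\right)^{2} = \left(-4 + - 3 \left(-1 + \frac{1}{5}\right) 4\right)^{2} = \left(-4 + \left(-3\right) \left(- \frac{4}{5}\right) 4\right)^{2} = \left(-4 + \frac{12}{5} \cdot 4\right)^{2} = \left(-4 + \frac{48}{5}\right)^{2} = \left(\frac{28}{5}\right)^{2} = \frac{784}{25}$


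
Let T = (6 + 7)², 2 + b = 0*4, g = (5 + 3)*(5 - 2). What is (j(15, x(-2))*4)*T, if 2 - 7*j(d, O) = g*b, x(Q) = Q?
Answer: 33800/7 ≈ 4828.6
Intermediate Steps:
g = 24 (g = 8*3 = 24)
b = -2 (b = -2 + 0*4 = -2 + 0 = -2)
j(d, O) = 50/7 (j(d, O) = 2/7 - 24*(-2)/7 = 2/7 - ⅐*(-48) = 2/7 + 48/7 = 50/7)
T = 169 (T = 13² = 169)
(j(15, x(-2))*4)*T = ((50/7)*4)*169 = (200/7)*169 = 33800/7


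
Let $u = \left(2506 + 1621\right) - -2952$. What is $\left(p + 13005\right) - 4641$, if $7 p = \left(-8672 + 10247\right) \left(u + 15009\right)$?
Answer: $4978164$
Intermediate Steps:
$u = 7079$ ($u = 4127 + 2952 = 7079$)
$p = 4969800$ ($p = \frac{\left(-8672 + 10247\right) \left(7079 + 15009\right)}{7} = \frac{1575 \cdot 22088}{7} = \frac{1}{7} \cdot 34788600 = 4969800$)
$\left(p + 13005\right) - 4641 = \left(4969800 + 13005\right) - 4641 = 4982805 - 4641 = 4978164$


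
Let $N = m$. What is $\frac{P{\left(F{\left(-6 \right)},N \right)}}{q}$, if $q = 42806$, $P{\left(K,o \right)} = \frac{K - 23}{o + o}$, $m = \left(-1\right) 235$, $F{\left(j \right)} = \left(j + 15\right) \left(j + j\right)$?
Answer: $\frac{131}{20118820} \approx 6.5113 \cdot 10^{-6}$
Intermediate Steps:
$F{\left(j \right)} = 2 j \left(15 + j\right)$ ($F{\left(j \right)} = \left(15 + j\right) 2 j = 2 j \left(15 + j\right)$)
$m = -235$
$N = -235$
$P{\left(K,o \right)} = \frac{-23 + K}{2 o}$
$\frac{P{\left(F{\left(-6 \right)},N \right)}}{q} = \frac{\frac{1}{2} \frac{1}{-235} \left(-23 + 2 \left(-6\right) \left(15 - 6\right)\right)}{42806} = \frac{1}{2} \left(- \frac{1}{235}\right) \left(-23 + 2 \left(-6\right) 9\right) \frac{1}{42806} = \frac{1}{2} \left(- \frac{1}{235}\right) \left(-23 - 108\right) \frac{1}{42806} = \frac{1}{2} \left(- \frac{1}{235}\right) \left(-131\right) \frac{1}{42806} = \frac{131}{470} \cdot \frac{1}{42806} = \frac{131}{20118820}$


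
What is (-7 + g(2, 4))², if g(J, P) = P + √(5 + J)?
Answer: (3 - √7)² ≈ 0.12549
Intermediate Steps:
(-7 + g(2, 4))² = (-7 + (4 + √(5 + 2)))² = (-7 + (4 + √7))² = (-3 + √7)²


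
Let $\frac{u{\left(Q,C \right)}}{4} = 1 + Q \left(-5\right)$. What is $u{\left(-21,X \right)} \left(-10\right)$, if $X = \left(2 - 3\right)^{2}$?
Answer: $-4240$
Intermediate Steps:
$X = 1$ ($X = \left(-1\right)^{2} = 1$)
$u{\left(Q,C \right)} = 4 - 20 Q$ ($u{\left(Q,C \right)} = 4 \left(1 + Q \left(-5\right)\right) = 4 \left(1 - 5 Q\right) = 4 - 20 Q$)
$u{\left(-21,X \right)} \left(-10\right) = \left(4 - -420\right) \left(-10\right) = \left(4 + 420\right) \left(-10\right) = 424 \left(-10\right) = -4240$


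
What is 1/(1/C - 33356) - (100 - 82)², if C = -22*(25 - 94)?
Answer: -16405549386/50634407 ≈ -324.00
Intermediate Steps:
C = 1518 (C = -22*(-69) = 1518)
1/(1/C - 33356) - (100 - 82)² = 1/(1/1518 - 33356) - (100 - 82)² = 1/(1/1518 - 33356) - 1*18² = 1/(-50634407/1518) - 1*324 = -1518/50634407 - 324 = -16405549386/50634407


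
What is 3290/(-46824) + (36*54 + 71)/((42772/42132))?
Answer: 496878580955/250344516 ≈ 1984.8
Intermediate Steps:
3290/(-46824) + (36*54 + 71)/((42772/42132)) = 3290*(-1/46824) + (1944 + 71)/((42772*(1/42132))) = -1645/23412 + 2015/(10693/10533) = -1645/23412 + 2015*(10533/10693) = -1645/23412 + 21223995/10693 = 496878580955/250344516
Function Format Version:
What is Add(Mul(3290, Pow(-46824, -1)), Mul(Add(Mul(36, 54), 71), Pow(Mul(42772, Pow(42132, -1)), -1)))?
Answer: Rational(496878580955, 250344516) ≈ 1984.8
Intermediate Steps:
Add(Mul(3290, Pow(-46824, -1)), Mul(Add(Mul(36, 54), 71), Pow(Mul(42772, Pow(42132, -1)), -1))) = Add(Mul(3290, Rational(-1, 46824)), Mul(Add(1944, 71), Pow(Mul(42772, Rational(1, 42132)), -1))) = Add(Rational(-1645, 23412), Mul(2015, Pow(Rational(10693, 10533), -1))) = Add(Rational(-1645, 23412), Mul(2015, Rational(10533, 10693))) = Add(Rational(-1645, 23412), Rational(21223995, 10693)) = Rational(496878580955, 250344516)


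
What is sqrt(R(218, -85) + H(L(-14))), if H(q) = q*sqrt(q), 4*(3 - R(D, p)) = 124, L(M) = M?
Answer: sqrt(-28 - 14*I*sqrt(14)) ≈ 3.9621 - 6.6105*I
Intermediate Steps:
R(D, p) = -28 (R(D, p) = 3 - 1/4*124 = 3 - 31 = -28)
H(q) = q**(3/2)
sqrt(R(218, -85) + H(L(-14))) = sqrt(-28 + (-14)**(3/2)) = sqrt(-28 - 14*I*sqrt(14))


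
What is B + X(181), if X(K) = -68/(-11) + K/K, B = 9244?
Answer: 101763/11 ≈ 9251.2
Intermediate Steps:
X(K) = 79/11 (X(K) = -68*(-1/11) + 1 = 68/11 + 1 = 79/11)
B + X(181) = 9244 + 79/11 = 101763/11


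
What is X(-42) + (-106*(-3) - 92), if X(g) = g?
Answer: 184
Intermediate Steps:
X(-42) + (-106*(-3) - 92) = -42 + (-106*(-3) - 92) = -42 + (318 - 92) = -42 + 226 = 184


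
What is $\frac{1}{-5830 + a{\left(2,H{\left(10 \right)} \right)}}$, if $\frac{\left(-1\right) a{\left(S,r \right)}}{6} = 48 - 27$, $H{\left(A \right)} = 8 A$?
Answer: $- \frac{1}{5956} \approx -0.0001679$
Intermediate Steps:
$a{\left(S,r \right)} = -126$ ($a{\left(S,r \right)} = - 6 \left(48 - 27\right) = \left(-6\right) 21 = -126$)
$\frac{1}{-5830 + a{\left(2,H{\left(10 \right)} \right)}} = \frac{1}{-5830 - 126} = \frac{1}{-5956} = - \frac{1}{5956}$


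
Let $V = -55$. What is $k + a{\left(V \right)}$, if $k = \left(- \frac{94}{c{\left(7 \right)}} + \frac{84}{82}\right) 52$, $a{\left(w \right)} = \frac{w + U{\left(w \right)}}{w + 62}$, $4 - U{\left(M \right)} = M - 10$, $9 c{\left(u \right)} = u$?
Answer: $- \frac{1787810}{287} \approx -6229.3$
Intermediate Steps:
$c{\left(u \right)} = \frac{u}{9}$
$U{\left(M \right)} = 14 - M$ ($U{\left(M \right)} = 4 - \left(M - 10\right) = 4 - \left(-10 + M\right) = 14 - M$)
$a{\left(w \right)} = \frac{14}{62 + w}$ ($a{\left(w \right)} = \frac{w - \left(-14 + w\right)}{w + 62} = \frac{14}{62 + w}$)
$k = - \frac{1788384}{287}$ ($k = \left(- \frac{94}{\frac{1}{9} \cdot 7} + \frac{84}{82}\right) 52 = \left(- \frac{94}{\frac{7}{9}} + 84 \cdot \frac{1}{82}\right) 52 = \left(\left(-94\right) \frac{9}{7} + \frac{42}{41}\right) 52 = \left(- \frac{846}{7} + \frac{42}{41}\right) 52 = \left(- \frac{34392}{287}\right) 52 = - \frac{1788384}{287} \approx -6231.3$)
$k + a{\left(V \right)} = - \frac{1788384}{287} + \frac{14}{62 - 55} = - \frac{1788384}{287} + \frac{14}{7} = - \frac{1788384}{287} + 14 \cdot \frac{1}{7} = - \frac{1788384}{287} + 2 = - \frac{1787810}{287}$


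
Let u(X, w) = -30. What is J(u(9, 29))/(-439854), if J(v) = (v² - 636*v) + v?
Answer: -3325/73309 ≈ -0.045356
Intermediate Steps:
J(v) = v² - 635*v
J(u(9, 29))/(-439854) = -30*(-635 - 30)/(-439854) = -30*(-665)*(-1/439854) = 19950*(-1/439854) = -3325/73309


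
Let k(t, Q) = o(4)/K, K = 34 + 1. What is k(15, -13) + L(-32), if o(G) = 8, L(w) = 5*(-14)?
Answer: -2442/35 ≈ -69.771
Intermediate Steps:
L(w) = -70
K = 35
k(t, Q) = 8/35
k(15, -13) + L(-32) = 8/35 - 70 = -2442/35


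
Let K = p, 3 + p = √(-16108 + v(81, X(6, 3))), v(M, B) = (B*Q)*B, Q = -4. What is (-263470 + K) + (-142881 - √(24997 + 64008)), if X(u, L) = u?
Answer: -406354 - √89005 + 2*I*√4063 ≈ -4.0665e+5 + 127.48*I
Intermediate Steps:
v(M, B) = -4*B² (v(M, B) = (B*(-4))*B = (-4*B)*B = -4*B²)
p = -3 + 2*I*√4063 (p = -3 + √(-16108 - 4*6²) = -3 + √(-16108 - 4*36) = -3 + √(-16108 - 144) = -3 + √(-16252) = -3 + 2*I*√4063 ≈ -3.0 + 127.48*I)
K = -3 + 2*I*√4063 ≈ -3.0 + 127.48*I
(-263470 + K) + (-142881 - √(24997 + 64008)) = (-263470 + (-3 + 2*I*√4063)) + (-142881 - √(24997 + 64008)) = (-263473 + 2*I*√4063) + (-142881 - √89005) = -406354 - √89005 + 2*I*√4063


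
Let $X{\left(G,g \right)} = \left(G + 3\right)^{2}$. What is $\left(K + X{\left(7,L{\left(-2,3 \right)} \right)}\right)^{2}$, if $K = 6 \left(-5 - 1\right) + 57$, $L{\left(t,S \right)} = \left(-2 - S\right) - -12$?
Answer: $14641$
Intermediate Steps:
$L{\left(t,S \right)} = 10 - S$ ($L{\left(t,S \right)} = \left(-2 - S\right) + 12 = 10 - S$)
$X{\left(G,g \right)} = \left(3 + G\right)^{2}$
$K = 21$ ($K = 6 \left(-6\right) + 57 = -36 + 57 = 21$)
$\left(K + X{\left(7,L{\left(-2,3 \right)} \right)}\right)^{2} = \left(21 + \left(3 + 7\right)^{2}\right)^{2} = \left(21 + 10^{2}\right)^{2} = \left(21 + 100\right)^{2} = 121^{2} = 14641$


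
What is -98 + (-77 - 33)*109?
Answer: -12088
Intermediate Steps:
-98 + (-77 - 33)*109 = -98 - 110*109 = -98 - 11990 = -12088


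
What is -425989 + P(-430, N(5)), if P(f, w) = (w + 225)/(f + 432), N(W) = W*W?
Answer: -425864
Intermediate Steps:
N(W) = W**2
P(f, w) = (225 + w)/(432 + f)
-425989 + P(-430, N(5)) = -425989 + (225 + 5**2)/(432 - 430) = -425989 + (225 + 25)/2 = -425989 + (1/2)*250 = -425989 + 125 = -425864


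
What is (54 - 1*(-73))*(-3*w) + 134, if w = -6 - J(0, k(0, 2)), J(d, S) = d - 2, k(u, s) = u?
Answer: 1658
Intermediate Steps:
J(d, S) = -2 + d
w = -4 (w = -6 - (-2 + 0) = -6 - 1*(-2) = -6 + 2 = -4)
(54 - 1*(-73))*(-3*w) + 134 = (54 - 1*(-73))*(-3*(-4)) + 134 = (54 + 73)*12 + 134 = 127*12 + 134 = 1524 + 134 = 1658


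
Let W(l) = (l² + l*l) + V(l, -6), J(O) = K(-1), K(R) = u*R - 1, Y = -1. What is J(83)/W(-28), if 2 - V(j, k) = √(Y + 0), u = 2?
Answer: -4710/2464901 - 3*I/2464901 ≈ -0.0019108 - 1.2171e-6*I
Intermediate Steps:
V(j, k) = 2 - I (V(j, k) = 2 - √(-1 + 0) = 2 - √(-1) = 2 - I)
K(R) = -1 + 2*R (K(R) = 2*R - 1 = -1 + 2*R)
J(O) = -3 (J(O) = -1 + 2*(-1) = -1 - 2 = -3)
W(l) = 2 - I + 2*l² (W(l) = (l² + l*l) + (2 - I) = (l² + l²) + (2 - I) = 2*l² + (2 - I) = 2 - I + 2*l²)
J(83)/W(-28) = -3/(2 - I + 2*(-28)²) = -3/(2 - I + 2*784) = -3/(2 - I + 1568) = -3*(1570 + I)/2464901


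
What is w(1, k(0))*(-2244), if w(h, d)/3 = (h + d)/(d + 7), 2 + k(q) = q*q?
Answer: 6732/5 ≈ 1346.4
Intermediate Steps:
k(q) = -2 + q**2 (k(q) = -2 + q*q = -2 + q**2)
w(h, d) = 3*(d + h)/(7 + d) (w(h, d) = 3*((h + d)/(d + 7)) = 3*((d + h)/(7 + d)) = 3*(d + h)/(7 + d))
w(1, k(0))*(-2244) = (3*((-2 + 0**2) + 1)/(7 + (-2 + 0**2)))*(-2244) = (3*((-2 + 0) + 1)/(7 + (-2 + 0)))*(-2244) = (3*(-2 + 1)/(7 - 2))*(-2244) = (3*(-1)/5)*(-2244) = (3*(1/5)*(-1))*(-2244) = -3/5*(-2244) = 6732/5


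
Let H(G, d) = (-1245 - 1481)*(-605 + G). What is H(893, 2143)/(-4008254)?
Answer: 8352/42641 ≈ 0.19587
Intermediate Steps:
H(G, d) = 1649230 - 2726*G (H(G, d) = -2726*(-605 + G) = 1649230 - 2726*G)
H(893, 2143)/(-4008254) = (1649230 - 2726*893)/(-4008254) = (1649230 - 2434318)*(-1/4008254) = -785088*(-1/4008254) = 8352/42641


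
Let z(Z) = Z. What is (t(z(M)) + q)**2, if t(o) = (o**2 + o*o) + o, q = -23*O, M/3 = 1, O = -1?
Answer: 1936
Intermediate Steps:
M = 3 (M = 3*1 = 3)
q = 23 (q = -23*(-1) = 23)
t(o) = o + 2*o**2 (t(o) = (o**2 + o**2) + o = 2*o**2 + o = o + 2*o**2)
(t(z(M)) + q)**2 = (3*(1 + 2*3) + 23)**2 = (3*(1 + 6) + 23)**2 = (3*7 + 23)**2 = (21 + 23)**2 = 44**2 = 1936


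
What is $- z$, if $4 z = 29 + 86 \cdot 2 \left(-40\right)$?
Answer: $\frac{6851}{4} \approx 1712.8$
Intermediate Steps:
$z = - \frac{6851}{4}$ ($z = \frac{29 + 86 \cdot 2 \left(-40\right)}{4} = \frac{29 + 86 \left(-80\right)}{4} = \frac{29 - 6880}{4} = \frac{1}{4} \left(-6851\right) = - \frac{6851}{4} \approx -1712.8$)
$- z = \left(-1\right) \left(- \frac{6851}{4}\right) = \frac{6851}{4}$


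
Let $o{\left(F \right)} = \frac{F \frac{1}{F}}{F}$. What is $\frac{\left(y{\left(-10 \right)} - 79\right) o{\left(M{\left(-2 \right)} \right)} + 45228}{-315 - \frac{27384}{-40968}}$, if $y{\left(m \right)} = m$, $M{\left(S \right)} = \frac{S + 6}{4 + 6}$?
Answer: $- \frac{153648777}{1073128} \approx -143.18$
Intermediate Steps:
$M{\left(S \right)} = \frac{3}{5} + \frac{S}{10}$ ($M{\left(S \right)} = \frac{6 + S}{10} = \left(6 + S\right) \frac{1}{10} = \frac{3}{5} + \frac{S}{10}$)
$o{\left(F \right)} = \frac{1}{F}$ ($o{\left(F \right)} = 1 \frac{1}{F} = \frac{1}{F}$)
$\frac{\left(y{\left(-10 \right)} - 79\right) o{\left(M{\left(-2 \right)} \right)} + 45228}{-315 - \frac{27384}{-40968}} = \frac{\frac{-10 - 79}{\frac{3}{5} + \frac{1}{10} \left(-2\right)} + 45228}{-315 - \frac{27384}{-40968}} = \frac{- \frac{89}{\frac{3}{5} - \frac{1}{5}} + 45228}{-315 - - \frac{1141}{1707}} = \frac{- \frac{89}{\frac{2}{5}} + 45228}{-315 + \frac{1141}{1707}} = \frac{\left(-89\right) \frac{5}{2} + 45228}{- \frac{536564}{1707}} = \left(- \frac{445}{2} + 45228\right) \left(- \frac{1707}{536564}\right) = \frac{90011}{2} \left(- \frac{1707}{536564}\right) = - \frac{153648777}{1073128}$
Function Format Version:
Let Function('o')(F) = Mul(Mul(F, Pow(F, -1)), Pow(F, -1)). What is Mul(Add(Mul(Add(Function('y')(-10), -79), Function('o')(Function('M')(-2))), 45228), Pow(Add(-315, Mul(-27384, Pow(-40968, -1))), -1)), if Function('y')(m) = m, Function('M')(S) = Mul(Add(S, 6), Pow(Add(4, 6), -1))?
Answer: Rational(-153648777, 1073128) ≈ -143.18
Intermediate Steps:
Function('M')(S) = Add(Rational(3, 5), Mul(Rational(1, 10), S)) (Function('M')(S) = Mul(Add(6, S), Pow(10, -1)) = Mul(Add(6, S), Rational(1, 10)) = Add(Rational(3, 5), Mul(Rational(1, 10), S)))
Function('o')(F) = Pow(F, -1) (Function('o')(F) = Mul(1, Pow(F, -1)) = Pow(F, -1))
Mul(Add(Mul(Add(Function('y')(-10), -79), Function('o')(Function('M')(-2))), 45228), Pow(Add(-315, Mul(-27384, Pow(-40968, -1))), -1)) = Mul(Add(Mul(Add(-10, -79), Pow(Add(Rational(3, 5), Mul(Rational(1, 10), -2)), -1)), 45228), Pow(Add(-315, Mul(-27384, Pow(-40968, -1))), -1)) = Mul(Add(Mul(-89, Pow(Add(Rational(3, 5), Rational(-1, 5)), -1)), 45228), Pow(Add(-315, Mul(-27384, Rational(-1, 40968))), -1)) = Mul(Add(Mul(-89, Pow(Rational(2, 5), -1)), 45228), Pow(Add(-315, Rational(1141, 1707)), -1)) = Mul(Add(Mul(-89, Rational(5, 2)), 45228), Pow(Rational(-536564, 1707), -1)) = Mul(Add(Rational(-445, 2), 45228), Rational(-1707, 536564)) = Mul(Rational(90011, 2), Rational(-1707, 536564)) = Rational(-153648777, 1073128)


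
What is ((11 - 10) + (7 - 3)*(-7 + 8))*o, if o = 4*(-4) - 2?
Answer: -90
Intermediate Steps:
o = -18 (o = -16 - 2 = -18)
((11 - 10) + (7 - 3)*(-7 + 8))*o = ((11 - 10) + (7 - 3)*(-7 + 8))*(-18) = (1 + 4*1)*(-18) = (1 + 4)*(-18) = 5*(-18) = -90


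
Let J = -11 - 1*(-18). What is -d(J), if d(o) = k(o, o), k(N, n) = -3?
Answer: 3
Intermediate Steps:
J = 7 (J = -11 + 18 = 7)
d(o) = -3
-d(J) = -1*(-3) = 3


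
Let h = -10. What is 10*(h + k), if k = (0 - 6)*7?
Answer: -520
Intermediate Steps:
k = -42 (k = -6*7 = -42)
10*(h + k) = 10*(-10 - 42) = 10*(-52) = -520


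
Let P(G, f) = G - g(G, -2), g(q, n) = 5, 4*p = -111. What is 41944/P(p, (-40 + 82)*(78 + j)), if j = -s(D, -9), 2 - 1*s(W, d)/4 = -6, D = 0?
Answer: -167776/131 ≈ -1280.7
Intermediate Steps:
p = -111/4 (p = (1/4)*(-111) = -111/4 ≈ -27.750)
s(W, d) = 32 (s(W, d) = 8 - 4*(-6) = 8 + 24 = 32)
j = -32 (j = -1*32 = -32)
P(G, f) = -5 + G (P(G, f) = G - 1*5 = G - 5 = -5 + G)
41944/P(p, (-40 + 82)*(78 + j)) = 41944/(-5 - 111/4) = 41944/(-131/4) = 41944*(-4/131) = -167776/131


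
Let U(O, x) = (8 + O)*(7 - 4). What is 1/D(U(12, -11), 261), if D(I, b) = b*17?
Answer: 1/4437 ≈ 0.00022538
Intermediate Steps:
U(O, x) = 24 + 3*O (U(O, x) = (8 + O)*3 = 24 + 3*O)
D(I, b) = 17*b
1/D(U(12, -11), 261) = 1/(17*261) = 1/4437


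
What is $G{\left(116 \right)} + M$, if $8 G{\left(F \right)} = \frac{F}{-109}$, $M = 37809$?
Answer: $\frac{8242333}{218} \approx 37809.0$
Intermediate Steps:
$G{\left(F \right)} = - \frac{F}{872}$ ($G{\left(F \right)} = \frac{F \frac{1}{-109}}{8} = \frac{F \left(- \frac{1}{109}\right)}{8} = \frac{\left(- \frac{1}{109}\right) F}{8} = - \frac{F}{872}$)
$G{\left(116 \right)} + M = \left(- \frac{1}{872}\right) 116 + 37809 = - \frac{29}{218} + 37809 = \frac{8242333}{218}$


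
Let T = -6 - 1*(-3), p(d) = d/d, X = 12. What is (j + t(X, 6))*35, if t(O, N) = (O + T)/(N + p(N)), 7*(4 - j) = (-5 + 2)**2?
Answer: 140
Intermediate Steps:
p(d) = 1
T = -3 (T = -6 + 3 = -3)
j = 19/7 (j = 4 - (-5 + 2)**2/7 = 4 - 1/7*(-3)**2 = 4 - 1/7*9 = 4 - 9/7 = 19/7 ≈ 2.7143)
t(O, N) = (-3 + O)/(1 + N) (t(O, N) = (O - 3)/(N + 1) = (-3 + O)/(1 + N))
(j + t(X, 6))*35 = (19/7 + (-3 + 12)/(1 + 6))*35 = (19/7 + 9/7)*35 = 4*35 = 140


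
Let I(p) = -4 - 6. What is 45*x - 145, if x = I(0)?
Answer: -595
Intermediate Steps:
I(p) = -10
x = -10
45*x - 145 = 45*(-10) - 145 = -450 - 145 = -595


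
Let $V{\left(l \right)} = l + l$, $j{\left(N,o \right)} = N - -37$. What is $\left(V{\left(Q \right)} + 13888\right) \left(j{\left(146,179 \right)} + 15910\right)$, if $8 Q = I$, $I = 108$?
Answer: $223934095$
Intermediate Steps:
$j{\left(N,o \right)} = 37 + N$ ($j{\left(N,o \right)} = N + 37 = 37 + N$)
$Q = \frac{27}{2}$ ($Q = \frac{1}{8} \cdot 108 = \frac{27}{2} \approx 13.5$)
$V{\left(l \right)} = 2 l$
$\left(V{\left(Q \right)} + 13888\right) \left(j{\left(146,179 \right)} + 15910\right) = \left(2 \cdot \frac{27}{2} + 13888\right) \left(\left(37 + 146\right) + 15910\right) = \left(27 + 13888\right) \left(183 + 15910\right) = 13915 \cdot 16093 = 223934095$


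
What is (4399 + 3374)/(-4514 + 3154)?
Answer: -7773/1360 ≈ -5.7154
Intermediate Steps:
(4399 + 3374)/(-4514 + 3154) = 7773/(-1360) = 7773*(-1/1360) = -7773/1360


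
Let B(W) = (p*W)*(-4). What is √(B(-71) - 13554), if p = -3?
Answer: 49*I*√6 ≈ 120.03*I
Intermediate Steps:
B(W) = 12*W (B(W) = -3*W*(-4) = 12*W)
√(B(-71) - 13554) = √(12*(-71) - 13554) = √(-852 - 13554) = √(-14406) = 49*I*√6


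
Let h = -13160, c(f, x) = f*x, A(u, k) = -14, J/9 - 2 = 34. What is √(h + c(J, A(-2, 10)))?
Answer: 4*I*√1106 ≈ 133.03*I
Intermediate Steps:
J = 324 (J = 18 + 9*34 = 18 + 306 = 324)
√(h + c(J, A(-2, 10))) = √(-13160 + 324*(-14)) = √(-13160 - 4536) = √(-17696) = 4*I*√1106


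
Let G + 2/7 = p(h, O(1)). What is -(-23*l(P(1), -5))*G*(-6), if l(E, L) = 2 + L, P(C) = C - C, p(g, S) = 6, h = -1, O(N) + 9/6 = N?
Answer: 16560/7 ≈ 2365.7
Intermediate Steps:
O(N) = -3/2 + N
P(C) = 0
G = 40/7 (G = -2/7 + 6 = 40/7 ≈ 5.7143)
-(-23*l(P(1), -5))*G*(-6) = -(-23*(2 - 5))*(40/7)*(-6) = -(-23*(-3))*(-240)/7 = -69*(-240)/7 = -1*(-16560/7) = 16560/7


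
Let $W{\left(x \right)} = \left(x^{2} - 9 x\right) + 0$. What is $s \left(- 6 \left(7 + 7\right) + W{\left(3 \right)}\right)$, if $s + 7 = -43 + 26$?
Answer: $2448$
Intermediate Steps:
$W{\left(x \right)} = x^{2} - 9 x$
$s = -24$ ($s = -7 + \left(-43 + 26\right) = -7 - 17 = -24$)
$s \left(- 6 \left(7 + 7\right) + W{\left(3 \right)}\right) = - 24 \left(- 6 \left(7 + 7\right) + 3 \left(-9 + 3\right)\right) = - 24 \left(\left(-6\right) 14 + 3 \left(-6\right)\right) = - 24 \left(-84 - 18\right) = \left(-24\right) \left(-102\right) = 2448$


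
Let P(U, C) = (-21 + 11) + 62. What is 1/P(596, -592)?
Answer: 1/52 ≈ 0.019231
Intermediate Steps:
P(U, C) = 52 (P(U, C) = -10 + 62 = 52)
1/P(596, -592) = 1/52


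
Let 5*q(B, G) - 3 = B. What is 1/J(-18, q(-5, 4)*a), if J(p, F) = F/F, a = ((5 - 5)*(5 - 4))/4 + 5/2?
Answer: 1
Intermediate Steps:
q(B, G) = ⅗ + B/5
a = 5/2 (a = (0*1)*(¼) + 5*(½) = 0*(¼) + 5/2 = 0 + 5/2 = 5/2 ≈ 2.5000)
J(p, F) = 1
1/J(-18, q(-5, 4)*a) = 1/1 = 1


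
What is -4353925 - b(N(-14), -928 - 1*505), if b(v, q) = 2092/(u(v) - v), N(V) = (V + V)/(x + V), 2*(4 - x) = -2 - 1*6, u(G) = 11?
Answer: -82730851/19 ≈ -4.3543e+6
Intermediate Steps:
x = 8 (x = 4 - (-2 - 1*6)/2 = 4 - (-2 - 6)/2 = 4 - ½*(-8) = 4 + 4 = 8)
N(V) = 2*V/(8 + V) (N(V) = (V + V)/(8 + V) = (2*V)/(8 + V) = 2*V/(8 + V))
b(v, q) = 2092/(11 - v)
-4353925 - b(N(-14), -928 - 1*505) = -4353925 - (-2092)/(-11 + 2*(-14)/(8 - 14)) = -4353925 - (-2092)/(-11 + 2*(-14)/(-6)) = -4353925 - (-2092)/(-11 + 2*(-14)*(-⅙)) = -4353925 - (-2092)/(-11 + 14/3) = -4353925 - (-2092)/(-19/3) = -4353925 - (-2092)*(-3)/19 = -4353925 - 1*6276/19 = -4353925 - 6276/19 = -82730851/19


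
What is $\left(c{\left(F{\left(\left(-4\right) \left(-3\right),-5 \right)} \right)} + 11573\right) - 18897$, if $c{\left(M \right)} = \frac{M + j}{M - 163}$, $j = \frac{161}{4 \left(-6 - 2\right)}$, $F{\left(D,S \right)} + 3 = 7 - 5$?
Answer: $- \frac{38436159}{5248} \approx -7324.0$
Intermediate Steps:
$F{\left(D,S \right)} = -1$ ($F{\left(D,S \right)} = -3 + \left(7 - 5\right) = -3 + 2 = -1$)
$j = - \frac{161}{32}$ ($j = \frac{161}{4 \left(-8\right)} = \frac{161}{-32} = 161 \left(- \frac{1}{32}\right) = - \frac{161}{32} \approx -5.0313$)
$c{\left(M \right)} = \frac{- \frac{161}{32} + M}{-163 + M}$ ($c{\left(M \right)} = \frac{M - \frac{161}{32}}{M - 163} = \frac{- \frac{161}{32} + M}{-163 + M}$)
$\left(c{\left(F{\left(\left(-4\right) \left(-3\right),-5 \right)} \right)} + 11573\right) - 18897 = \left(\frac{- \frac{161}{32} - 1}{-163 - 1} + 11573\right) - 18897 = \left(\frac{1}{-164} \left(- \frac{193}{32}\right) + 11573\right) - 18897 = \left(\left(- \frac{1}{164}\right) \left(- \frac{193}{32}\right) + 11573\right) - 18897 = \left(\frac{193}{5248} + 11573\right) - 18897 = \frac{60735297}{5248} - 18897 = - \frac{38436159}{5248}$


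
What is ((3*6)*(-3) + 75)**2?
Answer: 441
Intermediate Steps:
((3*6)*(-3) + 75)**2 = (18*(-3) + 75)**2 = (-54 + 75)**2 = 21**2 = 441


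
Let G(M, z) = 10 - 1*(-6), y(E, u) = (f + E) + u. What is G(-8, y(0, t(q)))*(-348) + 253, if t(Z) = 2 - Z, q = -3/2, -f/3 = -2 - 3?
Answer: -5315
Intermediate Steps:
f = 15 (f = -3*(-2 - 3) = -3*(-5) = 15)
q = -3/2 (q = -3*½ = -3/2 ≈ -1.5000)
y(E, u) = 15 + E + u (y(E, u) = (15 + E) + u = 15 + E + u)
G(M, z) = 16 (G(M, z) = 10 + 6 = 16)
G(-8, y(0, t(q)))*(-348) + 253 = 16*(-348) + 253 = -5568 + 253 = -5315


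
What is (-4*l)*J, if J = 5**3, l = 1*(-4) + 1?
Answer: 1500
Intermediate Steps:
l = -3 (l = -4 + 1 = -3)
J = 125
(-4*l)*J = -4*(-3)*125 = 12*125 = 1500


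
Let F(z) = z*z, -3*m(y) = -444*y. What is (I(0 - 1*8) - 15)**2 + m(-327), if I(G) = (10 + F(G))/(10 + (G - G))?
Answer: -1208456/25 ≈ -48338.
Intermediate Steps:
m(y) = 148*y (m(y) = -(-148)*y = 148*y)
F(z) = z**2
I(G) = 1 + G**2/10 (I(G) = (10 + G**2)/(10 + (G - G)) = (10 + G**2)/(10 + 0) = (10 + G**2)/10 = (10 + G**2)*(1/10) = 1 + G**2/10)
(I(0 - 1*8) - 15)**2 + m(-327) = ((1 + (0 - 1*8)**2/10) - 15)**2 + 148*(-327) = ((1 + (0 - 8)**2/10) - 15)**2 - 48396 = ((1 + (1/10)*(-8)**2) - 15)**2 - 48396 = ((1 + (1/10)*64) - 15)**2 - 48396 = ((1 + 32/5) - 15)**2 - 48396 = (37/5 - 15)**2 - 48396 = (-38/5)**2 - 48396 = 1444/25 - 48396 = -1208456/25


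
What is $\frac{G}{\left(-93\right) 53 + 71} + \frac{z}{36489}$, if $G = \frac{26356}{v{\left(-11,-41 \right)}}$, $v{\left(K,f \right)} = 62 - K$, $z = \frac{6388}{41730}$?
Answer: $- \frac{10032411505832}{134999054071245} \approx -0.074315$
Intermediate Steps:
$z = \frac{3194}{20865}$ ($z = 6388 \cdot \frac{1}{41730} = \frac{3194}{20865} \approx 0.15308$)
$G = \frac{26356}{73}$ ($G = \frac{26356}{62 - -11} = \frac{26356}{62 + 11} = \frac{26356}{73} \approx 361.04$)
$\frac{G}{\left(-93\right) 53 + 71} + \frac{z}{36489} = \frac{26356}{73 \left(\left(-93\right) 53 + 71\right)} + \frac{3194}{20865 \cdot 36489} = \frac{26356}{73 \left(-4929 + 71\right)} + \frac{3194}{20865} \cdot \frac{1}{36489} = \frac{26356}{73 \left(-4858\right)} + \frac{3194}{761342985} = \frac{26356}{73} \left(- \frac{1}{4858}\right) + \frac{3194}{761342985} = - \frac{13178}{177317} + \frac{3194}{761342985} = - \frac{10032411505832}{134999054071245}$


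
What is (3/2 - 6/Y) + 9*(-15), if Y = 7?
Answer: -1881/14 ≈ -134.36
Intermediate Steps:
(3/2 - 6/Y) + 9*(-15) = (3/2 - 6/7) + 9*(-15) = (3*(½) - 6*⅐) - 135 = (3/2 - 6/7) - 135 = 9/14 - 135 = -1881/14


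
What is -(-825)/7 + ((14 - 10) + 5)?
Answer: 888/7 ≈ 126.86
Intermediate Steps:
-(-825)/7 + ((14 - 10) + 5) = -(-825)/7 + (4 + 5) = -25*(-33/7) + 9 = 825/7 + 9 = 888/7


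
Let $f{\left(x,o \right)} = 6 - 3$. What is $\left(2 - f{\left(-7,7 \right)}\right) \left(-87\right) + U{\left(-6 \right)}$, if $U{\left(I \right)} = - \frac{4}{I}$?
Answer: $\frac{263}{3} \approx 87.667$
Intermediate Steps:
$f{\left(x,o \right)} = 3$ ($f{\left(x,o \right)} = 6 - 3 = 3$)
$\left(2 - f{\left(-7,7 \right)}\right) \left(-87\right) + U{\left(-6 \right)} = \left(2 - 3\right) \left(-87\right) - \frac{4}{-6} = \left(2 - 3\right) \left(-87\right) - - \frac{2}{3} = \left(-1\right) \left(-87\right) + \frac{2}{3} = 87 + \frac{2}{3} = \frac{263}{3}$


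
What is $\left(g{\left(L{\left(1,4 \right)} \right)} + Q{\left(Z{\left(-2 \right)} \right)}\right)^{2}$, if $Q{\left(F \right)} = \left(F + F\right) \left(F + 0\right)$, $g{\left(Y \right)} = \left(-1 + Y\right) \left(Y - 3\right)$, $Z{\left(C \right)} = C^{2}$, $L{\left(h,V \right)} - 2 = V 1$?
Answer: $2209$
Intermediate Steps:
$L{\left(h,V \right)} = 2 + V$ ($L{\left(h,V \right)} = 2 + V 1 = 2 + V$)
$g{\left(Y \right)} = \left(-1 + Y\right) \left(-3 + Y\right)$
$Q{\left(F \right)} = 2 F^{2}$ ($Q{\left(F \right)} = 2 F F = 2 F^{2}$)
$\left(g{\left(L{\left(1,4 \right)} \right)} + Q{\left(Z{\left(-2 \right)} \right)}\right)^{2} = \left(\left(3 + \left(2 + 4\right)^{2} - 4 \left(2 + 4\right)\right) + 2 \left(\left(-2\right)^{2}\right)^{2}\right)^{2} = \left(\left(3 + 6^{2} - 24\right) + 2 \cdot 4^{2}\right)^{2} = \left(\left(3 + 36 - 24\right) + 2 \cdot 16\right)^{2} = \left(15 + 32\right)^{2} = 47^{2} = 2209$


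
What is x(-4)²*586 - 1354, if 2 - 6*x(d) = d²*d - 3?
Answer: 152289/2 ≈ 76145.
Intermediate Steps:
x(d) = ⅚ - d³/6 (x(d) = ⅓ - (d²*d - 3)/6 = ⅓ - (d³ - 3)/6 = ⅓ - (-3 + d³)/6 = ⅓ + (½ - d³/6) = ⅚ - d³/6)
x(-4)²*586 - 1354 = (⅚ - ⅙*(-4)³)²*586 - 1354 = (⅚ - ⅙*(-64))²*586 - 1354 = (⅚ + 32/3)²*586 - 1354 = (23/2)²*586 - 1354 = (529/4)*586 - 1354 = 154997/2 - 1354 = 152289/2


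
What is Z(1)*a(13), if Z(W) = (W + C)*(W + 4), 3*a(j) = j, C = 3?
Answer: 260/3 ≈ 86.667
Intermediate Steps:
a(j) = j/3
Z(W) = (3 + W)*(4 + W) (Z(W) = (W + 3)*(W + 4) = (3 + W)*(4 + W))
Z(1)*a(13) = (12 + 1² + 7*1)*((⅓)*13) = (12 + 1 + 7)*(13/3) = 20*(13/3) = 260/3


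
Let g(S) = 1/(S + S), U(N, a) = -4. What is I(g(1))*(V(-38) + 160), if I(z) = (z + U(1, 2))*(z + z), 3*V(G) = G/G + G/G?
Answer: -1687/3 ≈ -562.33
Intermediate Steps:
V(G) = ⅔ (V(G) = (G/G + G/G)/3 = (1 + 1)/3 = (⅓)*2 = ⅔)
g(S) = 1/(2*S)
I(z) = 2*z*(-4 + z) (I(z) = (z - 4)*(z + z) = (-4 + z)*(2*z) = 2*z*(-4 + z))
I(g(1))*(V(-38) + 160) = (2*((½)/1)*(-4 + (½)/1))*(⅔ + 160) = (2*((½)*1)*(-4 + (½)*1))*(482/3) = (2*(½)*(-4 + ½))*(482/3) = (2*(½)*(-7/2))*(482/3) = -7/2*482/3 = -1687/3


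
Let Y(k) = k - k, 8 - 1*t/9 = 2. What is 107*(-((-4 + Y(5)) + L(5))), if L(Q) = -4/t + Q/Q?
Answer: 8881/27 ≈ 328.93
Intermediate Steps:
t = 54 (t = 72 - 9*2 = 72 - 18 = 54)
L(Q) = 25/27 (L(Q) = -4/54 + Q/Q = -4*1/54 + 1 = -2/27 + 1 = 25/27)
Y(k) = 0
107*(-((-4 + Y(5)) + L(5))) = 107*(-((-4 + 0) + 25/27)) = 107*(-(-4 + 25/27)) = 107*(-1*(-83/27)) = 107*(83/27) = 8881/27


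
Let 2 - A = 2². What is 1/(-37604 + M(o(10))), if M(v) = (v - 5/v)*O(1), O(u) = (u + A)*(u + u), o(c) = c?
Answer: -1/37623 ≈ -2.6579e-5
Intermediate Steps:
A = -2 (A = 2 - 1*2² = 2 - 1*4 = 2 - 4 = -2)
O(u) = 2*u*(-2 + u) (O(u) = (u - 2)*(u + u) = (-2 + u)*(2*u) = 2*u*(-2 + u))
M(v) = -2*v + 10/v (M(v) = (v - 5/v)*(2*1*(-2 + 1)) = (v - 5/v)*(2*1*(-1)) = (v - 5/v)*(-2) = -2*v + 10/v)
1/(-37604 + M(o(10))) = 1/(-37604 + (-2*10 + 10/10)) = 1/(-37604 + (-20 + 10*(⅒))) = 1/(-37604 + (-20 + 1)) = 1/(-37604 - 19) = 1/(-37623) = -1/37623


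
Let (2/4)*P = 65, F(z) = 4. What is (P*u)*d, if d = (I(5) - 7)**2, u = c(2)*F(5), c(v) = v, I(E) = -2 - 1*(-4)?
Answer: 26000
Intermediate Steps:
I(E) = 2 (I(E) = -2 + 4 = 2)
P = 130 (P = 2*65 = 130)
u = 8 (u = 2*4 = 8)
d = 25 (d = (2 - 7)**2 = (-5)**2 = 25)
(P*u)*d = (130*8)*25 = 1040*25 = 26000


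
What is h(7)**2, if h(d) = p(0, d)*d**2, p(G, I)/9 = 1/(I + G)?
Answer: 3969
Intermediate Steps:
p(G, I) = 9/(G + I) (p(G, I) = 9/(I + G) = 9/(G + I))
h(d) = 9*d (h(d) = (9/(0 + d))*d**2 = (9/d)*d**2 = 9*d)
h(7)**2 = (9*7)**2 = 63**2 = 3969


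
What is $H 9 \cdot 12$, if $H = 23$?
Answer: $2484$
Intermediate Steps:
$H 9 \cdot 12 = 23 \cdot 9 \cdot 12 = 207 \cdot 12 = 2484$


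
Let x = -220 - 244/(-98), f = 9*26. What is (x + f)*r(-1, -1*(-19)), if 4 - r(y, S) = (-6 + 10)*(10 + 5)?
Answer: -6464/7 ≈ -923.43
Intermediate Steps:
f = 234
x = -10658/49 (x = -220 - 244*(-1/98) = -220 + 122/49 = -10658/49 ≈ -217.51)
r(y, S) = -56 (r(y, S) = 4 - (-6 + 10)*(10 + 5) = 4 - 4*15 = 4 - 1*60 = 4 - 60 = -56)
(x + f)*r(-1, -1*(-19)) = (-10658/49 + 234)*(-56) = (808/49)*(-56) = -6464/7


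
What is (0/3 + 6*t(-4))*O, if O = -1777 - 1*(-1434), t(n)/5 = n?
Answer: 41160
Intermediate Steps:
t(n) = 5*n
O = -343 (O = -1777 + 1434 = -343)
(0/3 + 6*t(-4))*O = (0/3 + 6*(5*(-4)))*(-343) = (0*(⅓) + 6*(-20))*(-343) = (0 - 120)*(-343) = -120*(-343) = 41160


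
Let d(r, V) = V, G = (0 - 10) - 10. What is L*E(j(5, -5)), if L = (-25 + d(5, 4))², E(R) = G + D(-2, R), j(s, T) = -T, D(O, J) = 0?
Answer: -8820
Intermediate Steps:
G = -20 (G = -10 - 10 = -20)
E(R) = -20 (E(R) = -20 + 0 = -20)
L = 441 (L = (-25 + 4)² = (-21)² = 441)
L*E(j(5, -5)) = 441*(-20) = -8820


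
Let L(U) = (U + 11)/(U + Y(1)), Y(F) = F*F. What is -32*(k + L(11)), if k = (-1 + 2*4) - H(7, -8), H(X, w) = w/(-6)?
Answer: -240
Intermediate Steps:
H(X, w) = -w/6 (H(X, w) = w*(-⅙) = -w/6)
Y(F) = F²
L(U) = (11 + U)/(1 + U) (L(U) = (U + 11)/(U + 1²) = (11 + U)/(U + 1) = (11 + U)/(1 + U))
k = 17/3 (k = (-1 + 2*4) - (-1)*(-8)/6 = (-1 + 8) - 1*4/3 = 7 - 4/3 = 17/3 ≈ 5.6667)
-32*(k + L(11)) = -32*(17/3 + (11 + 11)/(1 + 11)) = -32*(17/3 + 22/12) = -32*(17/3 + (1/12)*22) = -32*(17/3 + 11/6) = -32*15/2 = -240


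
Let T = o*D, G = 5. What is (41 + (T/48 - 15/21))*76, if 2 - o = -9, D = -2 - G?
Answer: 246943/84 ≈ 2939.8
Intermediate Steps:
D = -7 (D = -2 - 1*5 = -2 - 5 = -7)
o = 11 (o = 2 - 1*(-9) = 2 + 9 = 11)
T = -77 (T = 11*(-7) = -77)
(41 + (T/48 - 15/21))*76 = (41 + (-77/48 - 15/21))*76 = (41 + (-77*1/48 - 15*1/21))*76 = (41 + (-77/48 - 5/7))*76 = (41 - 779/336)*76 = (12997/336)*76 = 246943/84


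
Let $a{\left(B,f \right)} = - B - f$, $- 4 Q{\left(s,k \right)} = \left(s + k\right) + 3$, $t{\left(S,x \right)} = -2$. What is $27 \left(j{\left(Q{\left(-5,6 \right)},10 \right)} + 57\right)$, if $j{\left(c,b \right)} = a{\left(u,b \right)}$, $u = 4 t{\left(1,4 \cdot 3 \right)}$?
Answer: $1485$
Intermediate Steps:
$Q{\left(s,k \right)} = - \frac{3}{4} - \frac{k}{4} - \frac{s}{4}$ ($Q{\left(s,k \right)} = - \frac{\left(s + k\right) + 3}{4} = - \frac{\left(k + s\right) + 3}{4} = - \frac{3 + k + s}{4} = - \frac{3}{4} - \frac{k}{4} - \frac{s}{4}$)
$u = -8$ ($u = 4 \left(-2\right) = -8$)
$j{\left(c,b \right)} = 8 - b$ ($j{\left(c,b \right)} = \left(-1\right) \left(-8\right) - b = 8 - b$)
$27 \left(j{\left(Q{\left(-5,6 \right)},10 \right)} + 57\right) = 27 \left(\left(8 - 10\right) + 57\right) = 27 \left(-2 + 57\right) = 27 \cdot 55 = 1485$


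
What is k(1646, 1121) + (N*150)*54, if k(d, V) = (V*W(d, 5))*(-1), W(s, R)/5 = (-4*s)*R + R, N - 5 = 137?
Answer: 185638775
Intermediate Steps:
N = 142 (N = 5 + 137 = 142)
W(s, R) = 5*R - 20*R*s (W(s, R) = 5*((-4*s)*R + R) = 5*(-4*R*s + R) = 5*(R - 4*R*s) = 5*R - 20*R*s)
k(d, V) = -V*(25 - 100*d) (k(d, V) = (V*(5*5*(1 - 4*d)))*(-1) = (V*(25 - 100*d))*(-1) = -V*(25 - 100*d))
k(1646, 1121) + (N*150)*54 = 25*1121*(-1 + 4*1646) + (142*150)*54 = 25*1121*(-1 + 6584) + 21300*54 = 25*1121*6583 + 1150200 = 184488575 + 1150200 = 185638775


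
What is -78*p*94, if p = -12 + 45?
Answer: -241956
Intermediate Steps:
p = 33
-78*p*94 = -78*33*94 = -2574*94 = -241956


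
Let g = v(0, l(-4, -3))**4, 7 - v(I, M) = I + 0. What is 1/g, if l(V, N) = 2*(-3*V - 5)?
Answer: 1/2401 ≈ 0.00041649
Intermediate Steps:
l(V, N) = -10 - 6*V (l(V, N) = 2*(-5 - 3*V) = -10 - 6*V)
v(I, M) = 7 - I (v(I, M) = 7 - (I + 0) = 7 - I)
g = 2401 (g = (7 - 1*0)**4 = (7 + 0)**4 = 7**4 = 2401)
1/g = 1/2401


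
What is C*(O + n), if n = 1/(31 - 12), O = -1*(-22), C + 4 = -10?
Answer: -5866/19 ≈ -308.74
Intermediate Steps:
C = -14 (C = -4 - 10 = -14)
O = 22
n = 1/19 ≈ 0.052632
C*(O + n) = -14*(22 + 1/19) = -14*419/19 = -5866/19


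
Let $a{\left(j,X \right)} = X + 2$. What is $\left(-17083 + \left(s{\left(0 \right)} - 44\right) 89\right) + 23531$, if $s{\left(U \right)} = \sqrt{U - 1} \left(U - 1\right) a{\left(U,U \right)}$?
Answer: $2532 - 178 i \approx 2532.0 - 178.0 i$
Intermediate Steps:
$a{\left(j,X \right)} = 2 + X$
$s{\left(U \right)} = \left(-1 + U\right)^{\frac{3}{2}} \left(2 + U\right)$ ($s{\left(U \right)} = \sqrt{U - 1} \left(U - 1\right) \left(2 + U\right) = \sqrt{-1 + U} \left(-1 + U\right) \left(2 + U\right) = \left(-1 + U\right)^{\frac{3}{2}} \left(2 + U\right)$)
$\left(-17083 + \left(s{\left(0 \right)} - 44\right) 89\right) + 23531 = \left(-17083 + \left(\left(-1 + 0\right)^{\frac{3}{2}} \left(2 + 0\right) - 44\right) 89\right) + 23531 = \left(-17083 + \left(\left(-1\right)^{\frac{3}{2}} \cdot 2 - 44\right) 89\right) + 23531 = \left(-17083 + \left(- i 2 - 44\right) 89\right) + 23531 = \left(-17083 + \left(- 2 i - 44\right) 89\right) + 23531 = \left(-17083 + \left(-44 - 2 i\right) 89\right) + 23531 = \left(-17083 - \left(3916 + 178 i\right)\right) + 23531 = \left(-20999 - 178 i\right) + 23531 = 2532 - 178 i$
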